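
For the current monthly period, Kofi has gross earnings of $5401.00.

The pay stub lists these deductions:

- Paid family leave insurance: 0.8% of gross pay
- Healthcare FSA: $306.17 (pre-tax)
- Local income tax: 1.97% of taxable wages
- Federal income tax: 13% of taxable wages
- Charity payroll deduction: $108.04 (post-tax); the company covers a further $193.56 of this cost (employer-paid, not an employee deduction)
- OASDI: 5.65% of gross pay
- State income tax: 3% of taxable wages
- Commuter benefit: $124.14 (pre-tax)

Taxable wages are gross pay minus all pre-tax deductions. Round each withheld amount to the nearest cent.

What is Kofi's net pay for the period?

$3621.05

Commuter benefit: $124.14
Healthcare FSA: $306.17
Pre-tax total = $124.14 + $306.17 = $430.31
Taxable wages = $5401.00 − $430.31 = $4970.69
Federal income tax: $4970.69 × 0.13 = $646.19
Local income tax: $4970.69 × 0.0197 = $97.92
State income tax: $4970.69 × 0.03 = $149.12
Paid family leave insurance: $5401.00 × 0.008 = $43.21
OASDI: $5401.00 × 0.0565 = $305.16
Charity payroll deduction: $108.04
(Employer's $193.56 toward charity payroll deduction is not withheld from the employee.)
Total deductions = $124.14 + $306.17 + $646.19 + $97.92 + $149.12 + $43.21 + $305.16 + $108.04 = $1779.95
Net pay = $5401.00 − $1779.95 = $3621.05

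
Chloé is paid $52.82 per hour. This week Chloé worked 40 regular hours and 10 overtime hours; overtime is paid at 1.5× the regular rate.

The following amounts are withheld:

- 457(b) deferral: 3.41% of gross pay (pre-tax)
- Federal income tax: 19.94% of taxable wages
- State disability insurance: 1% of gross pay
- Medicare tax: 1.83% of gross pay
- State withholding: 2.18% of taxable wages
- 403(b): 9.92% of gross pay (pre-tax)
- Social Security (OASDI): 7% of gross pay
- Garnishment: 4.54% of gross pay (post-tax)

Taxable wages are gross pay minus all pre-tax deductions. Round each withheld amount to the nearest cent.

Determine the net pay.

Regular pay: 40 × $52.82 = $2,112.80
Overtime pay: 10 × $52.82 × 1.5 = $792.30
Gross pay = $2,112.80 + $792.30 = $2,905.10
403(b): $2,905.10 × 0.0992 = $288.19
457(b) deferral: $2,905.10 × 0.0341 = $99.06
Pre-tax total = $288.19 + $99.06 = $387.25
Taxable wages = $2,905.10 − $387.25 = $2,517.85
State withholding: $2,517.85 × 0.0218 = $54.89
Federal income tax: $2,517.85 × 0.1994 = $502.06
State disability insurance: $2,905.10 × 0.01 = $29.05
Social Security (OASDI): $2,905.10 × 0.07 = $203.36
Medicare tax: $2,905.10 × 0.0183 = $53.16
Garnishment: $2,905.10 × 0.0454 = $131.89
Total deductions = $288.19 + $99.06 + $54.89 + $502.06 + $29.05 + $203.36 + $53.16 + $131.89 = $1,361.66
Net pay = $2,905.10 − $1,361.66 = $1,543.44

$1,543.44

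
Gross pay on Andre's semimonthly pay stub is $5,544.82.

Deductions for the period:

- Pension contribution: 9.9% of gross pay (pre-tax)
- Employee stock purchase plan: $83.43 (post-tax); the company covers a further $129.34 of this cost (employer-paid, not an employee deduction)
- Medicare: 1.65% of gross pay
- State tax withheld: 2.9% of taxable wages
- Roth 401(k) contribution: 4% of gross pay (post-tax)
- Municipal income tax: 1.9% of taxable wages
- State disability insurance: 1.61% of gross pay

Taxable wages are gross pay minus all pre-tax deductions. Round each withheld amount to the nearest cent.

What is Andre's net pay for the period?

Pension contribution: $5,544.82 × 0.099 = $548.94
Taxable wages = $5,544.82 − $548.94 = $4,995.88
Municipal income tax: $4,995.88 × 0.019 = $94.92
State tax withheld: $4,995.88 × 0.029 = $144.88
Medicare: $5,544.82 × 0.0165 = $91.49
State disability insurance: $5,544.82 × 0.0161 = $89.27
Roth 401(k) contribution: $5,544.82 × 0.04 = $221.79
Employee stock purchase plan: $83.43
(Employer's $129.34 toward employee stock purchase plan is not withheld from the employee.)
Total deductions = $548.94 + $94.92 + $144.88 + $91.49 + $89.27 + $221.79 + $83.43 = $1,274.72
Net pay = $5,544.82 − $1,274.72 = $4,270.10

$4,270.10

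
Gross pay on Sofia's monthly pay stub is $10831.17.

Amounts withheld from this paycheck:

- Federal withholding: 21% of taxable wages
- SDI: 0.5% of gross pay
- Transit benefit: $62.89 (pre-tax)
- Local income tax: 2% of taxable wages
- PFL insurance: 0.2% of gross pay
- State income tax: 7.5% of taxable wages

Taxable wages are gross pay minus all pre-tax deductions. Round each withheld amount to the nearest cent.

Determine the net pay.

Transit benefit: $62.89
Taxable wages = $10831.17 − $62.89 = $10768.28
State income tax: $10768.28 × 0.075 = $807.62
Local income tax: $10768.28 × 0.02 = $215.37
Federal withholding: $10768.28 × 0.21 = $2261.34
SDI: $10831.17 × 0.005 = $54.16
PFL insurance: $10831.17 × 0.002 = $21.66
Total deductions = $62.89 + $807.62 + $215.37 + $2261.34 + $54.16 + $21.66 = $3423.04
Net pay = $10831.17 − $3423.04 = $7408.13

$7408.13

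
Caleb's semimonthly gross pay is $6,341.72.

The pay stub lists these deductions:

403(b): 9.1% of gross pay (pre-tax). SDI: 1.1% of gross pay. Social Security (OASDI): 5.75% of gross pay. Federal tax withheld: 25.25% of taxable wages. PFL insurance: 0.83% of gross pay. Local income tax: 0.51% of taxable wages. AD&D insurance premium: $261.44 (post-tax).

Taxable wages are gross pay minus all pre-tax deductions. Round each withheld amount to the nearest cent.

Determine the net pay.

$3,531.16

403(b): $6,341.72 × 0.091 = $577.10
Taxable wages = $6,341.72 − $577.10 = $5,764.62
Federal tax withheld: $5,764.62 × 0.2525 = $1,455.57
Local income tax: $5,764.62 × 0.0051 = $29.40
SDI: $6,341.72 × 0.011 = $69.76
PFL insurance: $6,341.72 × 0.0083 = $52.64
Social Security (OASDI): $6,341.72 × 0.0575 = $364.65
AD&D insurance premium: $261.44
Total deductions = $577.10 + $1,455.57 + $29.40 + $69.76 + $52.64 + $364.65 + $261.44 = $2,810.56
Net pay = $6,341.72 − $2,810.56 = $3,531.16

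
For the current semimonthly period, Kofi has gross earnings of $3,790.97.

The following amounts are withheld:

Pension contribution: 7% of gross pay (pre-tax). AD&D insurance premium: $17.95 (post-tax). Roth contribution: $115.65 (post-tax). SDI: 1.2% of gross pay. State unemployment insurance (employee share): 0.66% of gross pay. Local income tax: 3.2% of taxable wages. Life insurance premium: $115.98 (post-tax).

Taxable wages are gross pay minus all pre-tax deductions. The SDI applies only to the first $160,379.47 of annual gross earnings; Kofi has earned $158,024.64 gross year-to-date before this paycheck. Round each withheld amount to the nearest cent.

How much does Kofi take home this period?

$3,109.92

Pension contribution: $3,790.97 × 0.07 = $265.37
Taxable wages = $3,790.97 − $265.37 = $3,525.60
Local income tax: $3,525.60 × 0.032 = $112.82
SDI: only $160,379.47 − $158,024.64 = $2,354.83 of this check is subject → $2,354.83 × 0.012 = $28.26
State unemployment insurance (employee share): $3,790.97 × 0.0066 = $25.02
AD&D insurance premium: $17.95
Life insurance premium: $115.98
Roth contribution: $115.65
Total deductions = $265.37 + $112.82 + $28.26 + $25.02 + $17.95 + $115.98 + $115.65 = $681.05
Net pay = $3,790.97 − $681.05 = $3,109.92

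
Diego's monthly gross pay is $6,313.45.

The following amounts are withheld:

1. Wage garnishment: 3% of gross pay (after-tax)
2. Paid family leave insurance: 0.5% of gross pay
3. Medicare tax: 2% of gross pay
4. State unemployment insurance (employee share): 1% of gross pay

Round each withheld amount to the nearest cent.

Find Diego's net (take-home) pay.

Medicare tax: $6,313.45 × 0.02 = $126.27
State unemployment insurance (employee share): $6,313.45 × 0.01 = $63.13
Paid family leave insurance: $6,313.45 × 0.005 = $31.57
Wage garnishment: $6,313.45 × 0.03 = $189.40
Total deductions = $126.27 + $63.13 + $31.57 + $189.40 = $410.37
Net pay = $6,313.45 − $410.37 = $5,903.08

$5,903.08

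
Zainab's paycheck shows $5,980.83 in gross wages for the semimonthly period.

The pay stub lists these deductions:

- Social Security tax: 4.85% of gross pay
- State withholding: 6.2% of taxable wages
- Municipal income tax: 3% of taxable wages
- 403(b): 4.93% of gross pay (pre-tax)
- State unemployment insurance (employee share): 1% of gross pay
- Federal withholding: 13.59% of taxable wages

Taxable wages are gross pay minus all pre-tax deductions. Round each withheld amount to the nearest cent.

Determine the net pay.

403(b): $5,980.83 × 0.0493 = $294.85
Taxable wages = $5,980.83 − $294.85 = $5,685.98
Federal withholding: $5,685.98 × 0.1359 = $772.72
State withholding: $5,685.98 × 0.062 = $352.53
Municipal income tax: $5,685.98 × 0.03 = $170.58
Social Security tax: $5,980.83 × 0.0485 = $290.07
State unemployment insurance (employee share): $5,980.83 × 0.01 = $59.81
Total deductions = $294.85 + $772.72 + $352.53 + $170.58 + $290.07 + $59.81 = $1,940.56
Net pay = $5,980.83 − $1,940.56 = $4,040.27

$4,040.27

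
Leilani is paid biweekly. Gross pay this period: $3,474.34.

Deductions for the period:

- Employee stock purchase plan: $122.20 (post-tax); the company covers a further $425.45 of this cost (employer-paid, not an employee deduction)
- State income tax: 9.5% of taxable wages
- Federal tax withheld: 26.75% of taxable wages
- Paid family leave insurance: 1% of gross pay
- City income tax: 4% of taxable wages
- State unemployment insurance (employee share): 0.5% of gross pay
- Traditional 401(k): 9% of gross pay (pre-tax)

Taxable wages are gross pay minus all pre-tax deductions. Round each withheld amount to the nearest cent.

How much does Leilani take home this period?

Traditional 401(k): $3,474.34 × 0.09 = $312.69
Taxable wages = $3,474.34 − $312.69 = $3,161.65
State income tax: $3,161.65 × 0.095 = $300.36
City income tax: $3,161.65 × 0.04 = $126.47
Federal tax withheld: $3,161.65 × 0.2675 = $845.74
Paid family leave insurance: $3,474.34 × 0.01 = $34.74
State unemployment insurance (employee share): $3,474.34 × 0.005 = $17.37
Employee stock purchase plan: $122.20
(Employer's $425.45 toward employee stock purchase plan is not withheld from the employee.)
Total deductions = $312.69 + $300.36 + $126.47 + $845.74 + $34.74 + $17.37 + $122.20 = $1,759.57
Net pay = $3,474.34 − $1,759.57 = $1,714.77

$1,714.77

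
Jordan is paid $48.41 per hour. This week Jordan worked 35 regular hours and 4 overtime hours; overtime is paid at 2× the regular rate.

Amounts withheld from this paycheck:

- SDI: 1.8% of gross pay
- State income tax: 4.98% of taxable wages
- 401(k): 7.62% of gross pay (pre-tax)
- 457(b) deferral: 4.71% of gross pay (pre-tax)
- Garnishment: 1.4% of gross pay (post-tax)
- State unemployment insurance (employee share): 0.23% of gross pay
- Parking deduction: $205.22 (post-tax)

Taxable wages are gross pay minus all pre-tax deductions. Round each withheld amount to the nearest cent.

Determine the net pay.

Regular pay: 35 × $48.41 = $1,694.35
Overtime pay: 4 × $48.41 × 2 = $387.28
Gross pay = $1,694.35 + $387.28 = $2,081.63
401(k): $2,081.63 × 0.0762 = $158.62
457(b) deferral: $2,081.63 × 0.0471 = $98.04
Pre-tax total = $158.62 + $98.04 = $256.66
Taxable wages = $2,081.63 − $256.66 = $1,824.97
State income tax: $1,824.97 × 0.0498 = $90.88
SDI: $2,081.63 × 0.018 = $37.47
State unemployment insurance (employee share): $2,081.63 × 0.0023 = $4.79
Parking deduction: $205.22
Garnishment: $2,081.63 × 0.014 = $29.14
Total deductions = $158.62 + $98.04 + $90.88 + $37.47 + $4.79 + $205.22 + $29.14 = $624.16
Net pay = $2,081.63 − $624.16 = $1,457.47

$1,457.47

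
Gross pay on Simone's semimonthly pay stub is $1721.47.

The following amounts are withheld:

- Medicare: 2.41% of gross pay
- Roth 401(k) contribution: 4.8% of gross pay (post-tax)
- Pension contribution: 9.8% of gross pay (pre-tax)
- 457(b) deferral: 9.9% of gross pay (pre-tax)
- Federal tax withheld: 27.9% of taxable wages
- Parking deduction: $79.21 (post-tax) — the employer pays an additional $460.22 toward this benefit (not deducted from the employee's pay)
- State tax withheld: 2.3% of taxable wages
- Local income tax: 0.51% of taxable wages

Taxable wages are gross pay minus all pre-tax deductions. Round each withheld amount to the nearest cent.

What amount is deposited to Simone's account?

$754.50

Pension contribution: $1721.47 × 0.098 = $168.70
457(b) deferral: $1721.47 × 0.099 = $170.43
Pre-tax total = $168.70 + $170.43 = $339.13
Taxable wages = $1721.47 − $339.13 = $1382.34
State tax withheld: $1382.34 × 0.023 = $31.79
Local income tax: $1382.34 × 0.0051 = $7.05
Federal tax withheld: $1382.34 × 0.279 = $385.67
Medicare: $1721.47 × 0.0241 = $41.49
Roth 401(k) contribution: $1721.47 × 0.048 = $82.63
Parking deduction: $79.21
(Employer's $460.22 toward parking deduction is not withheld from the employee.)
Total deductions = $168.70 + $170.43 + $31.79 + $7.05 + $385.67 + $41.49 + $82.63 + $79.21 = $966.97
Net pay = $1721.47 − $966.97 = $754.50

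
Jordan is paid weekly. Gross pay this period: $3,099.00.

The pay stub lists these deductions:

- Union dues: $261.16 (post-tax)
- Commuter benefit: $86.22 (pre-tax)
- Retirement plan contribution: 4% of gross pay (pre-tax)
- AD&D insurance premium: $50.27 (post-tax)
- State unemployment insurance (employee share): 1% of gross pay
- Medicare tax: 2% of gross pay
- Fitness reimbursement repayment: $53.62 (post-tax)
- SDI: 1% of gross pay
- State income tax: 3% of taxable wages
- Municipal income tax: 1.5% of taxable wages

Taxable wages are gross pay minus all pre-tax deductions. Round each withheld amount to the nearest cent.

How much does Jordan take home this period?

Retirement plan contribution: $3,099.00 × 0.04 = $123.96
Commuter benefit: $86.22
Pre-tax total = $123.96 + $86.22 = $210.18
Taxable wages = $3,099.00 − $210.18 = $2,888.82
State income tax: $2,888.82 × 0.03 = $86.66
Municipal income tax: $2,888.82 × 0.015 = $43.33
SDI: $3,099.00 × 0.01 = $30.99
Medicare tax: $3,099.00 × 0.02 = $61.98
State unemployment insurance (employee share): $3,099.00 × 0.01 = $30.99
Fitness reimbursement repayment: $53.62
Union dues: $261.16
AD&D insurance premium: $50.27
Total deductions = $123.96 + $86.22 + $86.66 + $43.33 + $30.99 + $61.98 + $30.99 + $53.62 + $261.16 + $50.27 = $829.18
Net pay = $3,099.00 − $829.18 = $2,269.82

$2,269.82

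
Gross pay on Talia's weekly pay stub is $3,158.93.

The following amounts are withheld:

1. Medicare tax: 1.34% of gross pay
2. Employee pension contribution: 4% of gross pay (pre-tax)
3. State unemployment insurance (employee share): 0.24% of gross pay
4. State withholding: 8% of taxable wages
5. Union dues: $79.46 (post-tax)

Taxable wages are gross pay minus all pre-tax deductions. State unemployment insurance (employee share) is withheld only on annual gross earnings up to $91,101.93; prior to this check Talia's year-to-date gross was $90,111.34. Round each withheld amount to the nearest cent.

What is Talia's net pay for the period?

Employee pension contribution: $3,158.93 × 0.04 = $126.36
Taxable wages = $3,158.93 − $126.36 = $3,032.57
State withholding: $3,032.57 × 0.08 = $242.61
Medicare tax: $3,158.93 × 0.0134 = $42.33
State unemployment insurance (employee share): only $91,101.93 − $90,111.34 = $990.59 of this check is subject → $990.59 × 0.0024 = $2.38
Union dues: $79.46
Total deductions = $126.36 + $242.61 + $42.33 + $2.38 + $79.46 = $493.14
Net pay = $3,158.93 − $493.14 = $2,665.79

$2,665.79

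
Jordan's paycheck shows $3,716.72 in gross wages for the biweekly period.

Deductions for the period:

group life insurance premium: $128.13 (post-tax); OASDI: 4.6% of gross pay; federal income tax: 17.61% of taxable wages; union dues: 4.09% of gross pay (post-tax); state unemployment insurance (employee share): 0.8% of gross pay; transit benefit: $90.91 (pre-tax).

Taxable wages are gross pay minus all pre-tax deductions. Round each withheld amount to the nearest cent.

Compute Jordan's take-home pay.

Transit benefit: $90.91
Taxable wages = $3,716.72 − $90.91 = $3,625.81
Federal income tax: $3,625.81 × 0.1761 = $638.51
OASDI: $3,716.72 × 0.046 = $170.97
State unemployment insurance (employee share): $3,716.72 × 0.008 = $29.73
Group life insurance premium: $128.13
Union dues: $3,716.72 × 0.0409 = $152.01
Total deductions = $90.91 + $638.51 + $170.97 + $29.73 + $128.13 + $152.01 = $1,210.26
Net pay = $3,716.72 − $1,210.26 = $2,506.46

$2,506.46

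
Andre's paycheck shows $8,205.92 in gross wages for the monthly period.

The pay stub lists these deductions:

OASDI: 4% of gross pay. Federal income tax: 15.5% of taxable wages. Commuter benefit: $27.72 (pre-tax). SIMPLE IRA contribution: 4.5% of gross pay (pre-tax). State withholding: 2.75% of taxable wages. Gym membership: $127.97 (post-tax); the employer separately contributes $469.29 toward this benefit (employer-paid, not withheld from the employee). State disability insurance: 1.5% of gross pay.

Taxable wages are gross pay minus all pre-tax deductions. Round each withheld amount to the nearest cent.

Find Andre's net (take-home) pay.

$5,804.50

Commuter benefit: $27.72
SIMPLE IRA contribution: $8,205.92 × 0.045 = $369.27
Pre-tax total = $27.72 + $369.27 = $396.99
Taxable wages = $8,205.92 − $396.99 = $7,808.93
Federal income tax: $7,808.93 × 0.155 = $1,210.38
State withholding: $7,808.93 × 0.0275 = $214.75
State disability insurance: $8,205.92 × 0.015 = $123.09
OASDI: $8,205.92 × 0.04 = $328.24
Gym membership: $127.97
(Employer's $469.29 toward gym membership is not withheld from the employee.)
Total deductions = $27.72 + $369.27 + $1,210.38 + $214.75 + $123.09 + $328.24 + $127.97 = $2,401.42
Net pay = $8,205.92 − $2,401.42 = $5,804.50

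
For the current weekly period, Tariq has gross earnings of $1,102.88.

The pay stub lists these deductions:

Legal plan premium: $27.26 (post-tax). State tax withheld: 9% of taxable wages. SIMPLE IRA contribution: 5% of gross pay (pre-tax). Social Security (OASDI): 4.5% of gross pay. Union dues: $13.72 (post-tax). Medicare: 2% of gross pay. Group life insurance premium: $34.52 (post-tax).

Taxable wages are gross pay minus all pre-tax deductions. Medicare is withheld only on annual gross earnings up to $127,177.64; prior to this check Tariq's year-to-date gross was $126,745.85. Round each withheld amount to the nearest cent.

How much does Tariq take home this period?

$819.67

SIMPLE IRA contribution: $1,102.88 × 0.05 = $55.14
Taxable wages = $1,102.88 − $55.14 = $1,047.74
State tax withheld: $1,047.74 × 0.09 = $94.30
Social Security (OASDI): $1,102.88 × 0.045 = $49.63
Medicare: only $127,177.64 − $126,745.85 = $431.79 of this check is subject → $431.79 × 0.02 = $8.64
Legal plan premium: $27.26
Group life insurance premium: $34.52
Union dues: $13.72
Total deductions = $55.14 + $94.30 + $49.63 + $8.64 + $27.26 + $34.52 + $13.72 = $283.21
Net pay = $1,102.88 − $283.21 = $819.67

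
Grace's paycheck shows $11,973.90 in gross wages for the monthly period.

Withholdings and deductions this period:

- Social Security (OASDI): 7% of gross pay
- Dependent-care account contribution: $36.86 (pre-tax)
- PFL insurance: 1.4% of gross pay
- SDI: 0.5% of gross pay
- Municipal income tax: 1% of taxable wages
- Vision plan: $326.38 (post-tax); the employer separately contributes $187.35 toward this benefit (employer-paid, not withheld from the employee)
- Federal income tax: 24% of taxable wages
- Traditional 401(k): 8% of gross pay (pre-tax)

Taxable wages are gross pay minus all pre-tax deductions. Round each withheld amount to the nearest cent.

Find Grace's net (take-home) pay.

$6,842.30

Traditional 401(k): $11,973.90 × 0.08 = $957.91
Dependent-care account contribution: $36.86
Pre-tax total = $957.91 + $36.86 = $994.77
Taxable wages = $11,973.90 − $994.77 = $10,979.13
Federal income tax: $10,979.13 × 0.24 = $2,634.99
Municipal income tax: $10,979.13 × 0.01 = $109.79
SDI: $11,973.90 × 0.005 = $59.87
Social Security (OASDI): $11,973.90 × 0.07 = $838.17
PFL insurance: $11,973.90 × 0.014 = $167.63
Vision plan: $326.38
(Employer's $187.35 toward vision plan is not withheld from the employee.)
Total deductions = $957.91 + $36.86 + $2,634.99 + $109.79 + $59.87 + $838.17 + $167.63 + $326.38 = $5,131.60
Net pay = $11,973.90 − $5,131.60 = $6,842.30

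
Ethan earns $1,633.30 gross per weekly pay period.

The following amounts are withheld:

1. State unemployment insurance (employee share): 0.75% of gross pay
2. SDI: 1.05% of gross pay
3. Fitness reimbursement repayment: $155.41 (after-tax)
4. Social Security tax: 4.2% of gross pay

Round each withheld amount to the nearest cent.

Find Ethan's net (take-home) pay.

$1,379.89

SDI: $1,633.30 × 0.0105 = $17.15
Social Security tax: $1,633.30 × 0.042 = $68.60
State unemployment insurance (employee share): $1,633.30 × 0.0075 = $12.25
Fitness reimbursement repayment: $155.41
Total deductions = $17.15 + $68.60 + $12.25 + $155.41 = $253.41
Net pay = $1,633.30 − $253.41 = $1,379.89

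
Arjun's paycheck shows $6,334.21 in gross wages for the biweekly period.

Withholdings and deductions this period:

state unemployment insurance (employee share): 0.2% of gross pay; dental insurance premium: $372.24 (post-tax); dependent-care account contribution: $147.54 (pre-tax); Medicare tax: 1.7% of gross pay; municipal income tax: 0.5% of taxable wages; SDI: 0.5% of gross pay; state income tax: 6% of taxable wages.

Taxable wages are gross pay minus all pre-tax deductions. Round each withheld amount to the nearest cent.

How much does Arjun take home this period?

$5,260.28

Dependent-care account contribution: $147.54
Taxable wages = $6,334.21 − $147.54 = $6,186.67
State income tax: $6,186.67 × 0.06 = $371.20
Municipal income tax: $6,186.67 × 0.005 = $30.93
State unemployment insurance (employee share): $6,334.21 × 0.002 = $12.67
Medicare tax: $6,334.21 × 0.017 = $107.68
SDI: $6,334.21 × 0.005 = $31.67
Dental insurance premium: $372.24
Total deductions = $147.54 + $371.20 + $30.93 + $12.67 + $107.68 + $31.67 + $372.24 = $1,073.93
Net pay = $6,334.21 − $1,073.93 = $5,260.28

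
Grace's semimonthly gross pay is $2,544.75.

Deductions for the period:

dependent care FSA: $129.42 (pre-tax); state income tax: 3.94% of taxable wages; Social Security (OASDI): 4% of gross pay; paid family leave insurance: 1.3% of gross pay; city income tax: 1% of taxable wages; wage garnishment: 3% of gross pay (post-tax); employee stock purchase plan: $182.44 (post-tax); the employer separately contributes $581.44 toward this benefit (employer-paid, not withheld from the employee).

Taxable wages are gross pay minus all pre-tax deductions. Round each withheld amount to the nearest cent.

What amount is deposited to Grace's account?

Dependent care FSA: $129.42
Taxable wages = $2,544.75 − $129.42 = $2,415.33
City income tax: $2,415.33 × 0.01 = $24.15
State income tax: $2,415.33 × 0.0394 = $95.16
Social Security (OASDI): $2,544.75 × 0.04 = $101.79
Paid family leave insurance: $2,544.75 × 0.013 = $33.08
Employee stock purchase plan: $182.44
Wage garnishment: $2,544.75 × 0.03 = $76.34
(Employer's $581.44 toward employee stock purchase plan is not withheld from the employee.)
Total deductions = $129.42 + $24.15 + $95.16 + $101.79 + $33.08 + $182.44 + $76.34 = $642.38
Net pay = $2,544.75 − $642.38 = $1,902.37

$1,902.37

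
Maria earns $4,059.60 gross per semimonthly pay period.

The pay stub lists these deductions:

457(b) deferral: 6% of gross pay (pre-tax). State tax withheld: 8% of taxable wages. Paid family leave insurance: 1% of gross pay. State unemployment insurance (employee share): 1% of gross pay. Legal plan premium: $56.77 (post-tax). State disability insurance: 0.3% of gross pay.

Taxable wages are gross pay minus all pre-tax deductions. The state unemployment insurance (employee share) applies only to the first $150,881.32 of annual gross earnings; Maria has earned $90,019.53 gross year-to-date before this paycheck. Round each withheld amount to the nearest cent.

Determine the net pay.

$3,360.59

457(b) deferral: $4,059.60 × 0.06 = $243.58
Taxable wages = $4,059.60 − $243.58 = $3,816.02
State tax withheld: $3,816.02 × 0.08 = $305.28
State disability insurance: $4,059.60 × 0.003 = $12.18
Paid family leave insurance: $4,059.60 × 0.01 = $40.60
State unemployment insurance (employee share): cap not yet reached, full $4,059.60 is subject → $4,059.60 × 0.01 = $40.60
Legal plan premium: $56.77
Total deductions = $243.58 + $305.28 + $12.18 + $40.60 + $40.60 + $56.77 = $699.01
Net pay = $4,059.60 − $699.01 = $3,360.59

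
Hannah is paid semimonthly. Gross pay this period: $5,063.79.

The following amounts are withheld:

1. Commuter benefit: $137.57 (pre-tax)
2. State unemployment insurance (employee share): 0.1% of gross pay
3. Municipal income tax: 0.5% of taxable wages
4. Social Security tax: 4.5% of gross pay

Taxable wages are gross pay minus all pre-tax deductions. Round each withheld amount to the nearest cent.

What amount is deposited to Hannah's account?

$4,668.66

Commuter benefit: $137.57
Taxable wages = $5,063.79 − $137.57 = $4,926.22
Municipal income tax: $4,926.22 × 0.005 = $24.63
State unemployment insurance (employee share): $5,063.79 × 0.001 = $5.06
Social Security tax: $5,063.79 × 0.045 = $227.87
Total deductions = $137.57 + $24.63 + $5.06 + $227.87 = $395.13
Net pay = $5,063.79 − $395.13 = $4,668.66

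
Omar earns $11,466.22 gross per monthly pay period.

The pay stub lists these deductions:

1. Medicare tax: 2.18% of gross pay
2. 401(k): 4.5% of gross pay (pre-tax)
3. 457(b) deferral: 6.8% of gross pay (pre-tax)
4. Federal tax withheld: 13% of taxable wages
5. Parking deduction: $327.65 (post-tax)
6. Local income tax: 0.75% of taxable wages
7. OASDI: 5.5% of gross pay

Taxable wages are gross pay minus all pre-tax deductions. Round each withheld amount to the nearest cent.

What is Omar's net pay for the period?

401(k): $11,466.22 × 0.045 = $515.98
457(b) deferral: $11,466.22 × 0.068 = $779.70
Pre-tax total = $515.98 + $779.70 = $1,295.68
Taxable wages = $11,466.22 − $1,295.68 = $10,170.54
Local income tax: $10,170.54 × 0.0075 = $76.28
Federal tax withheld: $10,170.54 × 0.13 = $1,322.17
OASDI: $11,466.22 × 0.055 = $630.64
Medicare tax: $11,466.22 × 0.0218 = $249.96
Parking deduction: $327.65
Total deductions = $515.98 + $779.70 + $76.28 + $1,322.17 + $630.64 + $249.96 + $327.65 = $3,902.38
Net pay = $11,466.22 − $3,902.38 = $7,563.84

$7,563.84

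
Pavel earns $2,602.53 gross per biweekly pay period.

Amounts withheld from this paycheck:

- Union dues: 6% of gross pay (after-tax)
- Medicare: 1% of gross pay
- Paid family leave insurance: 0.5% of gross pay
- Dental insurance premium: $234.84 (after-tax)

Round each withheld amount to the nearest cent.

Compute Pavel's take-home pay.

$2,172.50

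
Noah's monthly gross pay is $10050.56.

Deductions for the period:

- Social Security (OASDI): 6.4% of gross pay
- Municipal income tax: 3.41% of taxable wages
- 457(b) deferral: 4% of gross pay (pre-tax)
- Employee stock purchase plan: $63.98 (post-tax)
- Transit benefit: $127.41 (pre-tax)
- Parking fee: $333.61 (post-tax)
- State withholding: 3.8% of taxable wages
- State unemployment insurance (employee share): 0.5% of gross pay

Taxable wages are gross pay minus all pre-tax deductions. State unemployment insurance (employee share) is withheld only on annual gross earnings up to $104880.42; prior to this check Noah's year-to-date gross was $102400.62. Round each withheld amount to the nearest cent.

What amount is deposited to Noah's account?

$7781.43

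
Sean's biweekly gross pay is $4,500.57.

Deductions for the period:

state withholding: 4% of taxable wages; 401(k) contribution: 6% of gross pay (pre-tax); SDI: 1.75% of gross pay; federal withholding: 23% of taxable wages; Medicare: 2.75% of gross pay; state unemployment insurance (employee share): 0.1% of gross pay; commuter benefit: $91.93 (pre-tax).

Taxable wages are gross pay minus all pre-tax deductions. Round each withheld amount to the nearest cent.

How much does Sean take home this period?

$2,814.16

Commuter benefit: $91.93
401(k) contribution: $4,500.57 × 0.06 = $270.03
Pre-tax total = $91.93 + $270.03 = $361.96
Taxable wages = $4,500.57 − $361.96 = $4,138.61
Federal withholding: $4,138.61 × 0.23 = $951.88
State withholding: $4,138.61 × 0.04 = $165.54
State unemployment insurance (employee share): $4,500.57 × 0.001 = $4.50
Medicare: $4,500.57 × 0.0275 = $123.77
SDI: $4,500.57 × 0.0175 = $78.76
Total deductions = $91.93 + $270.03 + $951.88 + $165.54 + $4.50 + $123.77 + $78.76 = $1,686.41
Net pay = $4,500.57 − $1,686.41 = $2,814.16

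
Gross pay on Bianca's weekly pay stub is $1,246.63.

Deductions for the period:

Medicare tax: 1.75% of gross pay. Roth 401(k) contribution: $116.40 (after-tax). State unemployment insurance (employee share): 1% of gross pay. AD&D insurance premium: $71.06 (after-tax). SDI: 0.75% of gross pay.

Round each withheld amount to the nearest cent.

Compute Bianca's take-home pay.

SDI: $1,246.63 × 0.0075 = $9.35
Medicare tax: $1,246.63 × 0.0175 = $21.82
State unemployment insurance (employee share): $1,246.63 × 0.01 = $12.47
AD&D insurance premium: $71.06
Roth 401(k) contribution: $116.40
Total deductions = $9.35 + $21.82 + $12.47 + $71.06 + $116.40 = $231.10
Net pay = $1,246.63 − $231.10 = $1,015.53

$1,015.53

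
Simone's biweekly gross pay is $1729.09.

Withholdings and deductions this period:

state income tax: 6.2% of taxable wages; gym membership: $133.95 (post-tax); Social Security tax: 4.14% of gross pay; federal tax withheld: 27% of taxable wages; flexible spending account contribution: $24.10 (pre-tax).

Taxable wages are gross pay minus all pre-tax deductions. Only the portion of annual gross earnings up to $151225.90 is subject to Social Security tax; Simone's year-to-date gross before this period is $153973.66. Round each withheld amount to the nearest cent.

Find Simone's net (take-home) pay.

Flexible spending account contribution: $24.10
Taxable wages = $1729.09 − $24.10 = $1704.99
State income tax: $1704.99 × 0.062 = $105.71
Federal tax withheld: $1704.99 × 0.27 = $460.35
Social Security tax: annual cap $151225.90 already reached (YTD $153973.66), so $0.00
Gym membership: $133.95
Total deductions = $24.10 + $105.71 + $460.35 + $0.00 + $133.95 = $724.11
Net pay = $1729.09 − $724.11 = $1004.98

$1004.98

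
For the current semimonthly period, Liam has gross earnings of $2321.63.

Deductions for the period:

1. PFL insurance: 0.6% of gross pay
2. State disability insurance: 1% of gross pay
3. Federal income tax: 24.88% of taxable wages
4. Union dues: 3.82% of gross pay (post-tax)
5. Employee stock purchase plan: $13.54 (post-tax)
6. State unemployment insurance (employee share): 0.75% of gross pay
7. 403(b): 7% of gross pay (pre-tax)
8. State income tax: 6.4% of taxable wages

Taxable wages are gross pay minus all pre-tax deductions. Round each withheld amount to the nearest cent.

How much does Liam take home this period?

403(b): $2321.63 × 0.07 = $162.51
Taxable wages = $2321.63 − $162.51 = $2159.12
State income tax: $2159.12 × 0.064 = $138.18
Federal income tax: $2159.12 × 0.2488 = $537.19
PFL insurance: $2321.63 × 0.006 = $13.93
State unemployment insurance (employee share): $2321.63 × 0.0075 = $17.41
State disability insurance: $2321.63 × 0.01 = $23.22
Union dues: $2321.63 × 0.0382 = $88.69
Employee stock purchase plan: $13.54
Total deductions = $162.51 + $138.18 + $537.19 + $13.93 + $17.41 + $23.22 + $88.69 + $13.54 = $994.67
Net pay = $2321.63 − $994.67 = $1326.96

$1326.96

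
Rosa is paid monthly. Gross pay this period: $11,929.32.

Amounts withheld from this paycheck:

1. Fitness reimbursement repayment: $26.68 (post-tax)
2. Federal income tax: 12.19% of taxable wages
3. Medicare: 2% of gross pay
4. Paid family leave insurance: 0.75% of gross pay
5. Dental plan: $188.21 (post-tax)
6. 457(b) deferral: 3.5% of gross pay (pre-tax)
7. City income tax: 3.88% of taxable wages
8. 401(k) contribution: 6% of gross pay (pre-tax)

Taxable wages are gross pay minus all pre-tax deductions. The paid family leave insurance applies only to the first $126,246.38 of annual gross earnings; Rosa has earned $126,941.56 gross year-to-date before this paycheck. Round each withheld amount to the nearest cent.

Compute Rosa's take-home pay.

$8,607.62

401(k) contribution: $11,929.32 × 0.06 = $715.76
457(b) deferral: $11,929.32 × 0.035 = $417.53
Pre-tax total = $715.76 + $417.53 = $1,133.29
Taxable wages = $11,929.32 − $1,133.29 = $10,796.03
City income tax: $10,796.03 × 0.0388 = $418.89
Federal income tax: $10,796.03 × 0.1219 = $1,316.04
Medicare: $11,929.32 × 0.02 = $238.59
Paid family leave insurance: annual cap $126,246.38 already reached (YTD $126,941.56), so $0.00
Dental plan: $188.21
Fitness reimbursement repayment: $26.68
Total deductions = $715.76 + $417.53 + $418.89 + $1,316.04 + $238.59 + $0.00 + $188.21 + $26.68 = $3,321.70
Net pay = $11,929.32 − $3,321.70 = $8,607.62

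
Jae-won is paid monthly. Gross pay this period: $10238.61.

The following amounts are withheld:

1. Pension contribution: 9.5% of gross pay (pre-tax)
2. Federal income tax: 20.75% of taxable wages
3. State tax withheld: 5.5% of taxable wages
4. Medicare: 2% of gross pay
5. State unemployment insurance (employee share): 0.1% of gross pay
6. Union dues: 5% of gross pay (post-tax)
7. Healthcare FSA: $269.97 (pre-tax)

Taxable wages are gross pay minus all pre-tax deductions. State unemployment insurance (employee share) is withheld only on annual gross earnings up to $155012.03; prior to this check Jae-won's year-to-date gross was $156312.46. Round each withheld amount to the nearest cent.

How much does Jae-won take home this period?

Healthcare FSA: $269.97
Pension contribution: $10238.61 × 0.095 = $972.67
Pre-tax total = $269.97 + $972.67 = $1242.64
Taxable wages = $10238.61 − $1242.64 = $8995.97
State tax withheld: $8995.97 × 0.055 = $494.78
Federal income tax: $8995.97 × 0.2075 = $1866.66
Medicare: $10238.61 × 0.02 = $204.77
State unemployment insurance (employee share): annual cap $155012.03 already reached (YTD $156312.46), so $0.00
Union dues: $10238.61 × 0.05 = $511.93
Total deductions = $269.97 + $972.67 + $494.78 + $1866.66 + $204.77 + $0.00 + $511.93 = $4320.78
Net pay = $10238.61 − $4320.78 = $5917.83

$5917.83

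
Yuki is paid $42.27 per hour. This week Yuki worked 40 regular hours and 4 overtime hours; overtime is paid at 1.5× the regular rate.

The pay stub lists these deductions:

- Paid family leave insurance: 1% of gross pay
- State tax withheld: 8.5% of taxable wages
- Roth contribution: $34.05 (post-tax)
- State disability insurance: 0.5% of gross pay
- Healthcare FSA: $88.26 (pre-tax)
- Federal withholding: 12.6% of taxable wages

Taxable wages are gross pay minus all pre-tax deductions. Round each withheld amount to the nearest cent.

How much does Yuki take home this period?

Regular pay: 40 × $42.27 = $1,690.80
Overtime pay: 4 × $42.27 × 1.5 = $253.62
Gross pay = $1,690.80 + $253.62 = $1,944.42
Healthcare FSA: $88.26
Taxable wages = $1,944.42 − $88.26 = $1,856.16
State tax withheld: $1,856.16 × 0.085 = $157.77
Federal withholding: $1,856.16 × 0.126 = $233.88
Paid family leave insurance: $1,944.42 × 0.01 = $19.44
State disability insurance: $1,944.42 × 0.005 = $9.72
Roth contribution: $34.05
Total deductions = $88.26 + $157.77 + $233.88 + $19.44 + $9.72 + $34.05 = $543.12
Net pay = $1,944.42 − $543.12 = $1,401.30

$1,401.30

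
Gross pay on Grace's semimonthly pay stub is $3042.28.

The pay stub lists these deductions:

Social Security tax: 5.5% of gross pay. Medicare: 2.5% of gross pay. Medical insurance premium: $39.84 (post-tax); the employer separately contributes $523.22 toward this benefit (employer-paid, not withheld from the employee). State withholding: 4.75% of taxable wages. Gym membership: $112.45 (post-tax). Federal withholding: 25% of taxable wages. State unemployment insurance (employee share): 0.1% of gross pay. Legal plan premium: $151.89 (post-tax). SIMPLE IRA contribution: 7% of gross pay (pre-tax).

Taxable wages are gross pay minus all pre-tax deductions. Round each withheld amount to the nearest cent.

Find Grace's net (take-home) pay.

$1436.99

SIMPLE IRA contribution: $3042.28 × 0.07 = $212.96
Taxable wages = $3042.28 − $212.96 = $2829.32
State withholding: $2829.32 × 0.0475 = $134.39
Federal withholding: $2829.32 × 0.25 = $707.33
State unemployment insurance (employee share): $3042.28 × 0.001 = $3.04
Social Security tax: $3042.28 × 0.055 = $167.33
Medicare: $3042.28 × 0.025 = $76.06
Gym membership: $112.45
Medical insurance premium: $39.84
Legal plan premium: $151.89
(Employer's $523.22 toward medical insurance premium is not withheld from the employee.)
Total deductions = $212.96 + $134.39 + $707.33 + $3.04 + $167.33 + $76.06 + $112.45 + $39.84 + $151.89 = $1605.29
Net pay = $3042.28 − $1605.29 = $1436.99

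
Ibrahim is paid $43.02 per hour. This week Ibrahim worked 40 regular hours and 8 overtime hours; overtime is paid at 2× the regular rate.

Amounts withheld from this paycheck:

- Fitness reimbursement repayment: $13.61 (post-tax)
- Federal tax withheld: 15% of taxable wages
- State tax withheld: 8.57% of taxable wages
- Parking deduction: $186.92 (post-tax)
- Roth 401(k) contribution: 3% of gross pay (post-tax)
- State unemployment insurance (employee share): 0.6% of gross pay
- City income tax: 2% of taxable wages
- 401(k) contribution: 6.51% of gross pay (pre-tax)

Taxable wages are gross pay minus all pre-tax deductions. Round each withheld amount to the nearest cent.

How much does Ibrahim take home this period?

Regular pay: 40 × $43.02 = $1,720.80
Overtime pay: 8 × $43.02 × 2 = $688.32
Gross pay = $1,720.80 + $688.32 = $2,409.12
401(k) contribution: $2,409.12 × 0.0651 = $156.83
Taxable wages = $2,409.12 − $156.83 = $2,252.29
City income tax: $2,252.29 × 0.02 = $45.05
Federal tax withheld: $2,252.29 × 0.15 = $337.84
State tax withheld: $2,252.29 × 0.0857 = $193.02
State unemployment insurance (employee share): $2,409.12 × 0.006 = $14.45
Roth 401(k) contribution: $2,409.12 × 0.03 = $72.27
Parking deduction: $186.92
Fitness reimbursement repayment: $13.61
Total deductions = $156.83 + $45.05 + $337.84 + $193.02 + $14.45 + $72.27 + $186.92 + $13.61 = $1,019.99
Net pay = $2,409.12 − $1,019.99 = $1,389.13

$1,389.13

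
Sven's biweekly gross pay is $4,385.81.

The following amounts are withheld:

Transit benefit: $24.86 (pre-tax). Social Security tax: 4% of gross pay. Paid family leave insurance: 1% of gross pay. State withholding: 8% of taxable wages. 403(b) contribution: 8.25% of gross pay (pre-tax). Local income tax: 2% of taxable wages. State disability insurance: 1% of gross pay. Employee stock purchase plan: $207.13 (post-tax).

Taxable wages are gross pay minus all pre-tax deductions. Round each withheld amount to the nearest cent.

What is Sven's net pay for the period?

Transit benefit: $24.86
403(b) contribution: $4,385.81 × 0.0825 = $361.83
Pre-tax total = $24.86 + $361.83 = $386.69
Taxable wages = $4,385.81 − $386.69 = $3,999.12
Local income tax: $3,999.12 × 0.02 = $79.98
State withholding: $3,999.12 × 0.08 = $319.93
Social Security tax: $4,385.81 × 0.04 = $175.43
State disability insurance: $4,385.81 × 0.01 = $43.86
Paid family leave insurance: $4,385.81 × 0.01 = $43.86
Employee stock purchase plan: $207.13
Total deductions = $24.86 + $361.83 + $79.98 + $319.93 + $175.43 + $43.86 + $43.86 + $207.13 = $1,256.88
Net pay = $4,385.81 − $1,256.88 = $3,128.93

$3,128.93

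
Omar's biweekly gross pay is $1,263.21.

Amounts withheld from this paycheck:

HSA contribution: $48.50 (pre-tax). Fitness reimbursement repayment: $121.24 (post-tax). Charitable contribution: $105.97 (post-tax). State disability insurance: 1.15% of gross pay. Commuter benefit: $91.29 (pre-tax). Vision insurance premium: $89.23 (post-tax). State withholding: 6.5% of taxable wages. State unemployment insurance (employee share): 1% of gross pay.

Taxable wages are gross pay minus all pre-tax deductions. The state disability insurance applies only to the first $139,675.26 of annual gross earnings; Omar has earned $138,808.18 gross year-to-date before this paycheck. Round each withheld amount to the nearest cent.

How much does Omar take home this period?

$711.36

HSA contribution: $48.50
Commuter benefit: $91.29
Pre-tax total = $48.50 + $91.29 = $139.79
Taxable wages = $1,263.21 − $139.79 = $1,123.42
State withholding: $1,123.42 × 0.065 = $73.02
State unemployment insurance (employee share): $1,263.21 × 0.01 = $12.63
State disability insurance: only $139,675.26 − $138,808.18 = $867.08 of this check is subject → $867.08 × 0.0115 = $9.97
Vision insurance premium: $89.23
Fitness reimbursement repayment: $121.24
Charitable contribution: $105.97
Total deductions = $48.50 + $91.29 + $73.02 + $12.63 + $9.97 + $89.23 + $121.24 + $105.97 = $551.85
Net pay = $1,263.21 − $551.85 = $711.36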